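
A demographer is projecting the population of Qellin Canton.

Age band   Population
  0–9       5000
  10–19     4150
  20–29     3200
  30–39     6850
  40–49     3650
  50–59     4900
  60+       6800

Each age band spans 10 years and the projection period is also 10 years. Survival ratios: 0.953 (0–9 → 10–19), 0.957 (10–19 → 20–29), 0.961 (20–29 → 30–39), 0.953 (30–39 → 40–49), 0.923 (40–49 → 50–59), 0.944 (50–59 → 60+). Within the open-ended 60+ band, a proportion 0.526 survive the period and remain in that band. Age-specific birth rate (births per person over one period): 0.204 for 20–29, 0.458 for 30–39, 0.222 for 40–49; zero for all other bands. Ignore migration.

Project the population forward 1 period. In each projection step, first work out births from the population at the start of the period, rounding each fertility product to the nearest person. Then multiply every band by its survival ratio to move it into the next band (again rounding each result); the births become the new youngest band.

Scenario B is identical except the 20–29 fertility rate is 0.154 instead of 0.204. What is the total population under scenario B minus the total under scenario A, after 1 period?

-160

Period 1:
Births: 3200 × 0.204 = 653  |  6850 × 0.458 = 3137  |  3650 × 0.222 = 810 ⇒ total 4600
10–19: 5000 × 0.953 = 4765
20–29: 4150 × 0.957 = 3972
30–39: 3200 × 0.961 = 3075
40–49: 6850 × 0.953 = 6528
50–59: 3650 × 0.923 = 3369
60+: 4900 × 0.944 + 6800 × 0.526 = 4626 + 3577 = 8203
End of period: [4600, 4765, 3972, 3075, 6528, 3369, 8203]
Scenario A total after 1 period: 34512
Scenario B projection —
Period 1:
Births: 3200 × 0.154 = 493  |  6850 × 0.458 = 3137  |  3650 × 0.222 = 810 ⇒ total 4440
10–19: 5000 × 0.953 = 4765
20–29: 4150 × 0.957 = 3972
30–39: 3200 × 0.961 = 3075
40–49: 6850 × 0.953 = 6528
50–59: 3650 × 0.923 = 3369
60+: 4900 × 0.944 + 6800 × 0.526 = 4626 + 3577 = 8203
End of period: [4440, 4765, 3972, 3075, 6528, 3369, 8203]
Scenario B total after 1 period: 34352
Difference B − A = 34352 − 34512 = -160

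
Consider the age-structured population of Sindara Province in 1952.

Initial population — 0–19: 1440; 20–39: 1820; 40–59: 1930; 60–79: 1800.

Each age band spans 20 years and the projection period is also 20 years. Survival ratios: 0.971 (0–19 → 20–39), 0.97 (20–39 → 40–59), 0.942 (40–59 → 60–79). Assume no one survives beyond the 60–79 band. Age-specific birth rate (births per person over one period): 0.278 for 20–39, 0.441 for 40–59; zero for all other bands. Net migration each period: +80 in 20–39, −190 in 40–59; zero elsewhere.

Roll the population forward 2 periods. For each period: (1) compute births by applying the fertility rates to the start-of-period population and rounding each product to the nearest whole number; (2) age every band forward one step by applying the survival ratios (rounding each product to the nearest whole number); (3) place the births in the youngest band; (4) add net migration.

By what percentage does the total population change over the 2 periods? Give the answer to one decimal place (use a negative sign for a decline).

(Groups numbered youngest = 1 to oldest = 4.)
Period 1:
Births: 1820 × 0.278 = 506 ; 1930 × 0.441 = 851 → 1357
Group 2: 1440 × 0.971 = 1398
Group 3: 1820 × 0.97 = 1765
Group 4: 1930 × 0.942 = 1818
Net migration: Group 2 + 80 → 1478; Group 3 − 190 → 1575
→ [1357, 1478, 1575, 1818]
Period 2:
Births: 1478 × 0.278 = 411 ; 1575 × 0.441 = 695 → 1106
Group 2: 1357 × 0.971 = 1318
Group 3: 1478 × 0.97 = 1434
Group 4: 1575 × 0.942 = 1484
Net migration: Group 2 + 80 → 1398; Group 3 − 190 → 1244
→ [1106, 1398, 1244, 1484]
Total: 6990 → 5232; change = -1758; percentage change = -25.2%

-25.2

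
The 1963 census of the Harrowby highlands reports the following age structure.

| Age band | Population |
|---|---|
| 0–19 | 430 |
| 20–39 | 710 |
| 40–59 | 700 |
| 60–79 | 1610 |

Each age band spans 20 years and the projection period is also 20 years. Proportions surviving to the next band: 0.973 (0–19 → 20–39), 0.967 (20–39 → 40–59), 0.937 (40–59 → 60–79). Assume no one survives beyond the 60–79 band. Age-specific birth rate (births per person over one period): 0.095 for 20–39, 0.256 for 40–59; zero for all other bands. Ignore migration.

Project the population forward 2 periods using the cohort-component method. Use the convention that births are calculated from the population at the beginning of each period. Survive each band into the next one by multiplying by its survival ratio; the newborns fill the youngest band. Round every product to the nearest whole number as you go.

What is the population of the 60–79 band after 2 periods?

644

Period 1:
Births: 710 × 0.095 = 67, 700 × 0.256 = 179 — total 246
20–39: 430 × 0.973 = 418
40–59: 710 × 0.967 = 687
60–79: 700 × 0.937 = 656
→ [246, 418, 687, 656]
Period 2:
Births: 418 × 0.095 = 40, 687 × 0.256 = 176 — total 216
20–39: 246 × 0.973 = 239
40–59: 418 × 0.967 = 404
60–79: 687 × 0.937 = 644
→ [216, 239, 404, 644]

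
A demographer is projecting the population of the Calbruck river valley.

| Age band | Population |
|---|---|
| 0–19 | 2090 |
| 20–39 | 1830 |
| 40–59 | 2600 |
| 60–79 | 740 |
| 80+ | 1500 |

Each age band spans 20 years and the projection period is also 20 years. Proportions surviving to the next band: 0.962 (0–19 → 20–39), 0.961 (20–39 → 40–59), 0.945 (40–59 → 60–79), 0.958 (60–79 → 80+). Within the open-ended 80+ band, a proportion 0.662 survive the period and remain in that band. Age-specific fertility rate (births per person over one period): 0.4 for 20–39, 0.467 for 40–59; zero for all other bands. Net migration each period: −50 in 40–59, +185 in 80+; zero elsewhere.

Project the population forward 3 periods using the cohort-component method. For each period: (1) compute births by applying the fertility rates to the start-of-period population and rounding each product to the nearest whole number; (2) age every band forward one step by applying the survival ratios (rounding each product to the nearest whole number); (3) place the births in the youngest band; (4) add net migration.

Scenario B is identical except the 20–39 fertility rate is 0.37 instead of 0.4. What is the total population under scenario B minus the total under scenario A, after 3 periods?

Period 1:
Births: 1830 * 0.4 = 732 ; 2600 * 0.467 = 1214 → 1946
20–39: 2090 * 0.962 = 2011
40–59: 1830 * 0.961 = 1759
60–79: 2600 * 0.945 = 2457
80+: 740 * 0.958 + 1500 * 0.662 = 709 + 993 = 1702
Net migration: 40–59 − 50 → 1709; 80+ + 185 → 1887
Giving 1946 / 2011 / 1709 / 2457 / 1887.
Period 2:
Births: 2011 * 0.4 = 804 ; 1709 * 0.467 = 798 → 1602
20–39: 1946 * 0.962 = 1872
40–59: 2011 * 0.961 = 1933
60–79: 1709 * 0.945 = 1615
80+: 2457 * 0.958 + 1887 * 0.662 = 2354 + 1249 = 3603
Net migration: 40–59 − 50 → 1883; 80+ + 185 → 3788
Giving 1602 / 1872 / 1883 / 1615 / 3788.
Period 3:
Births: 1872 * 0.4 = 749 ; 1883 * 0.467 = 879 → 1628
20–39: 1602 * 0.962 = 1541
40–59: 1872 * 0.961 = 1799
60–79: 1883 * 0.945 = 1779
80+: 1615 * 0.958 + 3788 * 0.662 = 1547 + 2508 = 4055
Net migration: 40–59 − 50 → 1749; 80+ + 185 → 4240
Giving 1628 / 1541 / 1749 / 1779 / 4240.
Scenario A total after 3 periods: 10937
Scenario B projection —
Period 1:
Births: 1830 * 0.37 = 677 ; 2600 * 0.467 = 1214 → 1891
20–39: 2090 * 0.962 = 2011
40–59: 1830 * 0.961 = 1759
60–79: 2600 * 0.945 = 2457
80+: 740 * 0.958 + 1500 * 0.662 = 709 + 993 = 1702
Net migration: 40–59 − 50 → 1709; 80+ + 185 → 1887
Giving 1891 / 2011 / 1709 / 2457 / 1887.
Period 2:
Births: 2011 * 0.37 = 744 ; 1709 * 0.467 = 798 → 1542
20–39: 1891 * 0.962 = 1819
40–59: 2011 * 0.961 = 1933
60–79: 1709 * 0.945 = 1615
80+: 2457 * 0.958 + 1887 * 0.662 = 2354 + 1249 = 3603
Net migration: 40–59 − 50 → 1883; 80+ + 185 → 3788
Giving 1542 / 1819 / 1883 / 1615 / 3788.
Period 3:
Births: 1819 * 0.37 = 673 ; 1883 * 0.467 = 879 → 1552
20–39: 1542 * 0.962 = 1483
40–59: 1819 * 0.961 = 1748
60–79: 1883 * 0.945 = 1779
80+: 1615 * 0.958 + 3788 * 0.662 = 1547 + 2508 = 4055
Net migration: 40–59 − 50 → 1698; 80+ + 185 → 4240
Giving 1552 / 1483 / 1698 / 1779 / 4240.
Scenario B total after 3 periods: 10752
Difference B − A = 10752 − 10937 = -185

-185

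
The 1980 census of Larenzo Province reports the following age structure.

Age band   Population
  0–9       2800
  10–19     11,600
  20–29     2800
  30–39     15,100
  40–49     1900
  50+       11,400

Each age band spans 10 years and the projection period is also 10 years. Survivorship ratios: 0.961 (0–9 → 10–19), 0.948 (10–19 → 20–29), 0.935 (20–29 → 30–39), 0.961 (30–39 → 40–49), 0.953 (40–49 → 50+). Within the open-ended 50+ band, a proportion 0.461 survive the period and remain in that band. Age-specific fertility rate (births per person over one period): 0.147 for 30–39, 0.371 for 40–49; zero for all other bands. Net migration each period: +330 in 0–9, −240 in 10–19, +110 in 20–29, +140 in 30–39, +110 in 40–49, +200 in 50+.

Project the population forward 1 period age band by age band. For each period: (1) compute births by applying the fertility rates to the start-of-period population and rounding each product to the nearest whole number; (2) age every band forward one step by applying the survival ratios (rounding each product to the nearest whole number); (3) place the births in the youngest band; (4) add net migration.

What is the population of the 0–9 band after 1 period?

Numbering the bands 1..6 from youngest to oldest:
Period 1.
Births: 15100 × 0.147 = 2220, 1900 × 0.371 = 705 — total 2925
Band 2: 2800 × 0.961 = 2691
Band 3: 11600 × 0.948 = 10997
Band 4: 2800 × 0.935 = 2618
Band 5: 15100 × 0.961 = 14511
Band 6: 1900 × 0.953 + 11400 × 0.461 = 1811 + 5255 = 7066
Net migration: Band 1 + 330 → 3255; Band 2 − 240 → 2451; Band 3 + 110 → 11107; Band 4 + 140 → 2758; Band 5 + 110 → 14621; Band 6 + 200 → 7266
Population now: 0–9=3255, 10–19=2451, 20–29=11107, 30–39=2758, 40–49=14621, 50+=7266

3255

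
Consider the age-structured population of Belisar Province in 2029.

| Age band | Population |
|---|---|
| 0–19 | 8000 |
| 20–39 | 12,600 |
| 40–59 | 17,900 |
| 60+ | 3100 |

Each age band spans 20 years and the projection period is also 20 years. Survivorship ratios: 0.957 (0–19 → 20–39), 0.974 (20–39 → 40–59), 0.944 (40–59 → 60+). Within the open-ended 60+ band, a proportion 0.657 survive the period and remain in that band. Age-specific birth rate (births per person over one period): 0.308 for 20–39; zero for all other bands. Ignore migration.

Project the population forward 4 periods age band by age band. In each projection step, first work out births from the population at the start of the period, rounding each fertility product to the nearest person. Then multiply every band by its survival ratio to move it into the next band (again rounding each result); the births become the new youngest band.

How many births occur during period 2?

2358

Let band 1 be 0–19 through band 4 = 60+.
After projecting period 1:
Births: 12600 × 0.308 = 3881
Band 2: 8000 × 0.957 = 7656
Band 3: 12600 × 0.974 = 12272
Band 4: 17900 × 0.944 + 3100 × 0.657 = 16898 + 2037 = 18935
Giving 3881 / 7656 / 12272 / 18935.
After projecting period 2:
Births: 7656 × 0.308 = 2358
Band 2: 3881 × 0.957 = 3714
Band 3: 7656 × 0.974 = 7457
Band 4: 12272 × 0.944 + 18935 × 0.657 = 11585 + 12440 = 24025
Giving 2358 / 3714 / 7457 / 24025.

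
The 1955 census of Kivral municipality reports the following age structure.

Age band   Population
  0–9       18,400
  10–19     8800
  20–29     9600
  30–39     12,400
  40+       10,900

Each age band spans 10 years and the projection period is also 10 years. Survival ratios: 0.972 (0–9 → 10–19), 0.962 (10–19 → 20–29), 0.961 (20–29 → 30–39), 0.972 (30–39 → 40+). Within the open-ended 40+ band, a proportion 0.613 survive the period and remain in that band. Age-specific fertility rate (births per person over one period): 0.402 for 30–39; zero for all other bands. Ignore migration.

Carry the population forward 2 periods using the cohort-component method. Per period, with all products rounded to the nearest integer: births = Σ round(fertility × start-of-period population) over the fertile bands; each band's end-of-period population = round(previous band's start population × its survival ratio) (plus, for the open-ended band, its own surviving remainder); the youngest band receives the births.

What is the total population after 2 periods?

54348

(Bands numbered youngest = 1 to oldest = 5.)
After projecting period 1:
Births: 12400 * 0.402 = 4985
Band 2: 18400 * 0.972 = 17885
Band 3: 8800 * 0.962 = 8466
Band 4: 9600 * 0.961 = 9226
Band 5: 12400 * 0.972 + 10900 * 0.613 = 12053 + 6682 = 18735
Population now: 0–9=4985, 10–19=17885, 20–29=8466, 30–39=9226, 40+=18735
After projecting period 2:
Births: 9226 * 0.402 = 3709
Band 2: 4985 * 0.972 = 4845
Band 3: 17885 * 0.962 = 17205
Band 4: 8466 * 0.961 = 8136
Band 5: 9226 * 0.972 + 18735 * 0.613 = 8968 + 11485 = 20453
Population now: 0–9=3709, 10–19=4845, 20–29=17205, 30–39=8136, 40+=20453
Total after period 2: 3709 + 4845 + 17205 + 8136 + 20453 = 54348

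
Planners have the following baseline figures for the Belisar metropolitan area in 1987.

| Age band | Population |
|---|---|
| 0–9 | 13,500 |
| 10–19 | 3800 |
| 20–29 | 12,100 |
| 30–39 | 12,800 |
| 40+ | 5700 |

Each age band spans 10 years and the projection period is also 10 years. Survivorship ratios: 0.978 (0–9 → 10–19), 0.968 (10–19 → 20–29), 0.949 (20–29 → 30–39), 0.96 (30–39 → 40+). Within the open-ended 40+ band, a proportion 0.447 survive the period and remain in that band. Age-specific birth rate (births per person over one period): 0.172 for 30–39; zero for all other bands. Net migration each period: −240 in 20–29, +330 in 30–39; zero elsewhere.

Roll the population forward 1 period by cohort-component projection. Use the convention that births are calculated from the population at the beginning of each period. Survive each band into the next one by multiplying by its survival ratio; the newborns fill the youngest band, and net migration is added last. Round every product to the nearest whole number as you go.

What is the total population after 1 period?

Numbering the bands 1..5 from youngest to oldest:
Period 1.
Births: 12800 × 0.172 = 2202
Band 2: 13500 × 0.978 = 13203
Band 3: 3800 × 0.968 = 3678
Band 4: 12100 × 0.949 = 11483
Band 5: 12800 × 0.96 + 5700 × 0.447 = 12288 + 2548 = 14836
Net migration: Band 3 − 240 → 3438; Band 4 + 330 → 11813
End of period: [2202, 13203, 3438, 11813, 14836]
Total after period 1: 2202 + 13203 + 3438 + 11813 + 14836 = 45492

45492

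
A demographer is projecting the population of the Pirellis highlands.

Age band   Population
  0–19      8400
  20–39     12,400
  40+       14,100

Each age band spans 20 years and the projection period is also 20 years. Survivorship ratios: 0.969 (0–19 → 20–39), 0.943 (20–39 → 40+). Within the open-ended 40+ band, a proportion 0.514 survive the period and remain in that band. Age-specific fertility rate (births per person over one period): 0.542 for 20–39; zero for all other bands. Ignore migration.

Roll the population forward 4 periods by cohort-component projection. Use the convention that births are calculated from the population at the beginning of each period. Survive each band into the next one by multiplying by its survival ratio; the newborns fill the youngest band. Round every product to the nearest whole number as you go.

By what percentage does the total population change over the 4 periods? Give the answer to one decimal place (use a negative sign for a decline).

[period 1]
Births: 12400 * 0.542 = 6721
20–39: 8400 * 0.969 = 8140
40+: 12400 * 0.943 + 14100 * 0.514 = 11693 + 7247 = 18940
End of period: [6721, 8140, 18940]
[period 2]
Births: 8140 * 0.542 = 4412
20–39: 6721 * 0.969 = 6513
40+: 8140 * 0.943 + 18940 * 0.514 = 7676 + 9735 = 17411
End of period: [4412, 6513, 17411]
[period 3]
Births: 6513 * 0.542 = 3530
20–39: 4412 * 0.969 = 4275
40+: 6513 * 0.943 + 17411 * 0.514 = 6142 + 8949 = 15091
End of period: [3530, 4275, 15091]
[period 4]
Births: 4275 * 0.542 = 2317
20–39: 3530 * 0.969 = 3421
40+: 4275 * 0.943 + 15091 * 0.514 = 4031 + 7757 = 11788
End of period: [2317, 3421, 11788]
Total: 34900 → 17526; change = -17374; percentage change = -49.8%

-49.8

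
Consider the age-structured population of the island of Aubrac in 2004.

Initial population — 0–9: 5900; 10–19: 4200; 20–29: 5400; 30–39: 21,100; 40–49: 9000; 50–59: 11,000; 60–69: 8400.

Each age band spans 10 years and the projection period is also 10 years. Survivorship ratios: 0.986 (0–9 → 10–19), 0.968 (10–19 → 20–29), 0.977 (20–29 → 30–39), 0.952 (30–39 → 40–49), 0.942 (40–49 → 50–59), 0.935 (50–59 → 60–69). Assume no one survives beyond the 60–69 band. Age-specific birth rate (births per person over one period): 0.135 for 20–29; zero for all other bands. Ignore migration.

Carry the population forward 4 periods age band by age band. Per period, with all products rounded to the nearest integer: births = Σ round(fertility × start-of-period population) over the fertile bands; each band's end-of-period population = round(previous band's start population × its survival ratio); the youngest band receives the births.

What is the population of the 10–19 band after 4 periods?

Let group 1 be 0–9 through group 7 = 60–69.
[period 1]
Births: 5400 * 0.135 = 729
Group 2: 5900 * 0.986 = 5817
Group 3: 4200 * 0.968 = 4066
Group 4: 5400 * 0.977 = 5276
Group 5: 21100 * 0.952 = 20087
Group 6: 9000 * 0.942 = 8478
Group 7: 11000 * 0.935 = 10285
Giving 729 / 5817 / 4066 / 5276 / 20087 / 8478 / 10285.
[period 2]
Births: 4066 * 0.135 = 549
Group 2: 729 * 0.986 = 719
Group 3: 5817 * 0.968 = 5631
Group 4: 4066 * 0.977 = 3972
Group 5: 5276 * 0.952 = 5023
Group 6: 20087 * 0.942 = 18922
Group 7: 8478 * 0.935 = 7927
Giving 549 / 719 / 5631 / 3972 / 5023 / 18922 / 7927.
[period 3]
Births: 5631 * 0.135 = 760
Group 2: 549 * 0.986 = 541
Group 3: 719 * 0.968 = 696
Group 4: 5631 * 0.977 = 5501
Group 5: 3972 * 0.952 = 3781
Group 6: 5023 * 0.942 = 4732
Group 7: 18922 * 0.935 = 17692
Giving 760 / 541 / 696 / 5501 / 3781 / 4732 / 17692.
[period 4]
Births: 696 * 0.135 = 94
Group 2: 760 * 0.986 = 749
Group 3: 541 * 0.968 = 524
Group 4: 696 * 0.977 = 680
Group 5: 5501 * 0.952 = 5237
Group 6: 3781 * 0.942 = 3562
Group 7: 4732 * 0.935 = 4424
Giving 94 / 749 / 524 / 680 / 5237 / 3562 / 4424.

749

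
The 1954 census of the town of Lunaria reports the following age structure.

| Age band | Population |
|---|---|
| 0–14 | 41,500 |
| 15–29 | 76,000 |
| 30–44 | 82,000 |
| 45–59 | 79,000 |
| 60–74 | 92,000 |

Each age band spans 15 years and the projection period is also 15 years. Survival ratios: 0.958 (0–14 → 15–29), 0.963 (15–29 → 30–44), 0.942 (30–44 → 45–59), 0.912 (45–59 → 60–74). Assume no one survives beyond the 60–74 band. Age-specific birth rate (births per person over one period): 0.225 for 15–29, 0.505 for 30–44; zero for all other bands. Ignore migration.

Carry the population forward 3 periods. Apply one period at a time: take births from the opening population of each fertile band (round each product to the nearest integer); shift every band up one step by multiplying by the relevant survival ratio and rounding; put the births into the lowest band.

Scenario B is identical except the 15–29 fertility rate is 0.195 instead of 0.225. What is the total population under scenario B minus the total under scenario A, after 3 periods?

Numbering the bands 1..5 from youngest to oldest:
After projecting period 1:
Births: 76000 × 0.225 = 17100 ; 82000 × 0.505 = 41410 → total 58510
Band 2: 41500 × 0.958 = 39757
Band 3: 76000 × 0.963 = 73188
Band 4: 82000 × 0.942 = 77244
Band 5: 79000 × 0.912 = 72048
Giving 58510 / 39757 / 73188 / 77244 / 72048.
After projecting period 2:
Births: 39757 × 0.225 = 8945 ; 73188 × 0.505 = 36960 → total 45905
Band 2: 58510 × 0.958 = 56053
Band 3: 39757 × 0.963 = 38286
Band 4: 73188 × 0.942 = 68943
Band 5: 77244 × 0.912 = 70447
Giving 45905 / 56053 / 38286 / 68943 / 70447.
After projecting period 3:
Births: 56053 × 0.225 = 12612 ; 38286 × 0.505 = 19334 → total 31946
Band 2: 45905 × 0.958 = 43977
Band 3: 56053 × 0.963 = 53979
Band 4: 38286 × 0.942 = 36065
Band 5: 68943 × 0.912 = 62876
Giving 31946 / 43977 / 53979 / 36065 / 62876.
Scenario A total after 3 periods: 228843
Scenario B projection —
After projecting period 1:
Births: 76000 × 0.195 = 14820 ; 82000 × 0.505 = 41410 → total 56230
Band 2: 41500 × 0.958 = 39757
Band 3: 76000 × 0.963 = 73188
Band 4: 82000 × 0.942 = 77244
Band 5: 79000 × 0.912 = 72048
Giving 56230 / 39757 / 73188 / 77244 / 72048.
After projecting period 2:
Births: 39757 × 0.195 = 7753 ; 73188 × 0.505 = 36960 → total 44713
Band 2: 56230 × 0.958 = 53868
Band 3: 39757 × 0.963 = 38286
Band 4: 73188 × 0.942 = 68943
Band 5: 77244 × 0.912 = 70447
Giving 44713 / 53868 / 38286 / 68943 / 70447.
After projecting period 3:
Births: 53868 × 0.195 = 10504 ; 38286 × 0.505 = 19334 → total 29838
Band 2: 44713 × 0.958 = 42835
Band 3: 53868 × 0.963 = 51875
Band 4: 38286 × 0.942 = 36065
Band 5: 68943 × 0.912 = 62876
Giving 29838 / 42835 / 51875 / 36065 / 62876.
Scenario B total after 3 periods: 223489
Difference B − A = 223489 − 228843 = -5354

-5354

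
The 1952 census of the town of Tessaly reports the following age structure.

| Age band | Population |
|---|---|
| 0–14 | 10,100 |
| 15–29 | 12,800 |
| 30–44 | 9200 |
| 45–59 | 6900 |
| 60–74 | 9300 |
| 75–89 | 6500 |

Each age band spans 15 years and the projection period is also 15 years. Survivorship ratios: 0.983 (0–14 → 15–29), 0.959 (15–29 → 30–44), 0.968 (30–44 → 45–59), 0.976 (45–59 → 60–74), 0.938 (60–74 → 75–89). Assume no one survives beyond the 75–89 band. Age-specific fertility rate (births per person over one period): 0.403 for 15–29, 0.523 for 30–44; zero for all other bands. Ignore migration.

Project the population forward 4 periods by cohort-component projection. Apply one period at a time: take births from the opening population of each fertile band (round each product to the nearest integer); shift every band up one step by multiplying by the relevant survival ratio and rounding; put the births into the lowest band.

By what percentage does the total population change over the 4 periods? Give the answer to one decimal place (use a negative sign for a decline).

3.3

Period 1.
Births: 12800 × 0.403 = 5158  |  9200 × 0.523 = 4812 — total 9970
15–29: 10100 × 0.983 = 9928
30–44: 12800 × 0.959 = 12275
45–59: 9200 × 0.968 = 8906
60–74: 6900 × 0.976 = 6734
75–89: 9300 × 0.938 = 8723
Giving 9970 / 9928 / 12275 / 8906 / 6734 / 8723.
Period 2.
Births: 9928 × 0.403 = 4001  |  12275 × 0.523 = 6420 — total 10421
15–29: 9970 × 0.983 = 9801
30–44: 9928 × 0.959 = 9521
45–59: 12275 × 0.968 = 11882
60–74: 8906 × 0.976 = 8692
75–89: 6734 × 0.938 = 6316
Giving 10421 / 9801 / 9521 / 11882 / 8692 / 6316.
Period 3.
Births: 9801 × 0.403 = 3950  |  9521 × 0.523 = 4979 — total 8929
15–29: 10421 × 0.983 = 10244
30–44: 9801 × 0.959 = 9399
45–59: 9521 × 0.968 = 9216
60–74: 11882 × 0.976 = 11597
75–89: 8692 × 0.938 = 8153
Giving 8929 / 10244 / 9399 / 9216 / 11597 / 8153.
Period 4.
Births: 10244 × 0.403 = 4128  |  9399 × 0.523 = 4916 — total 9044
15–29: 8929 × 0.983 = 8777
30–44: 10244 × 0.959 = 9824
45–59: 9399 × 0.968 = 9098
60–74: 9216 × 0.976 = 8995
75–89: 11597 × 0.938 = 10878
Giving 9044 / 8777 / 9824 / 9098 / 8995 / 10878.
Total: 54800 → 56616; change = 1816; percentage change = 3.3%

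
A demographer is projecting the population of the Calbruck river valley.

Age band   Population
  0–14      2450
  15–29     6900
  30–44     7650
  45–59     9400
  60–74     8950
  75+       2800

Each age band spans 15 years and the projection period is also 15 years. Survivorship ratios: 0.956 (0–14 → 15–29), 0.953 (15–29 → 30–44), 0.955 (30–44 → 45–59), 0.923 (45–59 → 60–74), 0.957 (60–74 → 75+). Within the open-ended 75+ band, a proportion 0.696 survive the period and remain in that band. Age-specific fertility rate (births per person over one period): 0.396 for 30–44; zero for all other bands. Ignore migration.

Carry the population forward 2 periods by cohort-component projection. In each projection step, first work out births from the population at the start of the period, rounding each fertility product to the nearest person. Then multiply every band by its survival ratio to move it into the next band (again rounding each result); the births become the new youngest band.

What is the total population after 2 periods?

— Period 1 —
Births: 7650 * 0.396 = 3029
15–29: 2450 * 0.956 = 2342
30–44: 6900 * 0.953 = 6576
45–59: 7650 * 0.955 = 7306
60–74: 9400 * 0.923 = 8676
75+: 8950 * 0.957 + 2800 * 0.696 = 8565 + 1949 = 10514
End of period: [3029, 2342, 6576, 7306, 8676, 10514]
— Period 2 —
Births: 6576 * 0.396 = 2604
15–29: 3029 * 0.956 = 2896
30–44: 2342 * 0.953 = 2232
45–59: 6576 * 0.955 = 6280
60–74: 7306 * 0.923 = 6743
75+: 8676 * 0.957 + 10514 * 0.696 = 8303 + 7318 = 15621
End of period: [2604, 2896, 2232, 6280, 6743, 15621]
Total after period 2: 2604 + 2896 + 2232 + 6280 + 6743 + 15621 = 36376

36376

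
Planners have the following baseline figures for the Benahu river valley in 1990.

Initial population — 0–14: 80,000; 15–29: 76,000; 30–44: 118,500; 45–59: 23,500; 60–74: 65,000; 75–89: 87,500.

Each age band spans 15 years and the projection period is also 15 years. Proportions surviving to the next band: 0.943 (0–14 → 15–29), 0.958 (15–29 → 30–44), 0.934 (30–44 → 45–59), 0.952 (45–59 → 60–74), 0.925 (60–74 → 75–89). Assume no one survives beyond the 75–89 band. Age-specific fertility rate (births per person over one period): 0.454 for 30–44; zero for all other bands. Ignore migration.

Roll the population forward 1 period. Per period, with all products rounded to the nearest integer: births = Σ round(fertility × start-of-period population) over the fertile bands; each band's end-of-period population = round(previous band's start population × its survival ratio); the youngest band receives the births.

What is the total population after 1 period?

(Bands numbered youngest = 1 to oldest = 6.)
Period 1:
Births: 118500 * 0.454 = 53799
Band 2: 80000 * 0.943 = 75440
Band 3: 76000 * 0.958 = 72808
Band 4: 118500 * 0.934 = 110679
Band 5: 23500 * 0.952 = 22372
Band 6: 65000 * 0.925 = 60125
End of period: [53799, 75440, 72808, 110679, 22372, 60125]
Total after period 1: 53799 + 75440 + 72808 + 110679 + 22372 + 60125 = 395223

395223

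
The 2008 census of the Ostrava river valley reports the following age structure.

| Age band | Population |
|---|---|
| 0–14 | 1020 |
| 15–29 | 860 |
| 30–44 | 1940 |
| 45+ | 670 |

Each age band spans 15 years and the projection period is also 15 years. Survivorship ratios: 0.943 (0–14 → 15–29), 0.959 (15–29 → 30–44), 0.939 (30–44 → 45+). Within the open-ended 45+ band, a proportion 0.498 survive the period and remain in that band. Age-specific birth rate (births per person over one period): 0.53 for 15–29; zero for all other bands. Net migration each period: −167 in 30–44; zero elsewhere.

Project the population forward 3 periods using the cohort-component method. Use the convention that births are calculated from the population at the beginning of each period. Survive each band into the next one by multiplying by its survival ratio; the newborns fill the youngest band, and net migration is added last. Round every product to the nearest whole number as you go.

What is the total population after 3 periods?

Period 1:
Births: 860 × 0.53 = 456
15–29: 1020 × 0.943 = 962
30–44: 860 × 0.959 = 825
45+: 1940 × 0.939 + 670 × 0.498 = 1822 + 334 = 2156
Net migration: 30–44 − 167 → 658
Giving 456 / 962 / 658 / 2156.
Period 2:
Births: 962 × 0.53 = 510
15–29: 456 × 0.943 = 430
30–44: 962 × 0.959 = 923
45+: 658 × 0.939 + 2156 × 0.498 = 618 + 1074 = 1692
Net migration: 30–44 − 167 → 756
Giving 510 / 430 / 756 / 1692.
Period 3:
Births: 430 × 0.53 = 228
15–29: 510 × 0.943 = 481
30–44: 430 × 0.959 = 412
45+: 756 × 0.939 + 1692 × 0.498 = 710 + 843 = 1553
Net migration: 30–44 − 167 → 245
Giving 228 / 481 / 245 / 1553.
Total after period 3: 228 + 481 + 245 + 1553 = 2507

2507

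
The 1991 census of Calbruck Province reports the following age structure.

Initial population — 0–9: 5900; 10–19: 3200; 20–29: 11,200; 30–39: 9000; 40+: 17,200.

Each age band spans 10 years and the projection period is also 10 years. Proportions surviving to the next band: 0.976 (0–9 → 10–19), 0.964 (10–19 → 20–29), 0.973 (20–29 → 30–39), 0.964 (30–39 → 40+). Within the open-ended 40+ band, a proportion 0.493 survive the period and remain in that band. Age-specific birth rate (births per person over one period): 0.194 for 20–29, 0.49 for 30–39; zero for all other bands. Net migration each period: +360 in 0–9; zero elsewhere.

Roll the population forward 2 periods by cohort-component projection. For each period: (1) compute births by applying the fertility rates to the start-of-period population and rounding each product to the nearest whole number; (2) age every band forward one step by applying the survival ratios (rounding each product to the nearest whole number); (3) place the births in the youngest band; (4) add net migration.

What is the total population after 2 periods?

40591

Let band 1 be 0–9 through band 5 = 40+.
After projecting period 1:
Births: 11200 × 0.194 = 2173  |  9000 × 0.49 = 4410 — total 6583
Band 2: 5900 × 0.976 = 5758
Band 3: 3200 × 0.964 = 3085
Band 4: 11200 × 0.973 = 10898
Band 5: 9000 × 0.964 + 17200 × 0.493 = 8676 + 8480 = 17156
Net migration: Band 1 + 360 → 6943
→ [6943, 5758, 3085, 10898, 17156]
After projecting period 2:
Births: 3085 × 0.194 = 598  |  10898 × 0.49 = 5340 — total 5938
Band 2: 6943 × 0.976 = 6776
Band 3: 5758 × 0.964 = 5551
Band 4: 3085 × 0.973 = 3002
Band 5: 10898 × 0.964 + 17156 × 0.493 = 10506 + 8458 = 18964
Net migration: Band 1 + 360 → 6298
→ [6298, 6776, 5551, 3002, 18964]
Total after period 2: 6298 + 6776 + 5551 + 3002 + 18964 = 40591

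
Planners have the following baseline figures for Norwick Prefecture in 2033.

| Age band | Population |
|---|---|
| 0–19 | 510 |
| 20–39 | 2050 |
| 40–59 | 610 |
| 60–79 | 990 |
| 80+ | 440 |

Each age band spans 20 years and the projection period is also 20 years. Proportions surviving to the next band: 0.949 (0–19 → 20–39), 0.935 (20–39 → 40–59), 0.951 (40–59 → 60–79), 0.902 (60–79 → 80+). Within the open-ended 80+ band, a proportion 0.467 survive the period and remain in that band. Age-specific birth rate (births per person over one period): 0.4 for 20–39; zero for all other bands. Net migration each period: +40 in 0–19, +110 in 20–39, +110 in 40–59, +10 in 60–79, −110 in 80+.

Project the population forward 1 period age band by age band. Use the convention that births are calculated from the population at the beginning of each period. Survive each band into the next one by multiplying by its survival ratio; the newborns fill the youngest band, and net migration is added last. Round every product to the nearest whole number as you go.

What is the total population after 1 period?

Period 1:
Births: 2050 * 0.4 = 820
20–39: 510 * 0.949 = 484
40–59: 2050 * 0.935 = 1917
60–79: 610 * 0.951 = 580
80+: 990 * 0.902 + 440 * 0.467 = 893 + 205 = 1098
Net migration: 0–19 + 40 → 860; 20–39 + 110 → 594; 40–59 + 110 → 2027; 60–79 + 10 → 590; 80+ − 110 → 988
Giving 860 / 594 / 2027 / 590 / 988.
Total after period 1: 860 + 594 + 2027 + 590 + 988 = 5059

5059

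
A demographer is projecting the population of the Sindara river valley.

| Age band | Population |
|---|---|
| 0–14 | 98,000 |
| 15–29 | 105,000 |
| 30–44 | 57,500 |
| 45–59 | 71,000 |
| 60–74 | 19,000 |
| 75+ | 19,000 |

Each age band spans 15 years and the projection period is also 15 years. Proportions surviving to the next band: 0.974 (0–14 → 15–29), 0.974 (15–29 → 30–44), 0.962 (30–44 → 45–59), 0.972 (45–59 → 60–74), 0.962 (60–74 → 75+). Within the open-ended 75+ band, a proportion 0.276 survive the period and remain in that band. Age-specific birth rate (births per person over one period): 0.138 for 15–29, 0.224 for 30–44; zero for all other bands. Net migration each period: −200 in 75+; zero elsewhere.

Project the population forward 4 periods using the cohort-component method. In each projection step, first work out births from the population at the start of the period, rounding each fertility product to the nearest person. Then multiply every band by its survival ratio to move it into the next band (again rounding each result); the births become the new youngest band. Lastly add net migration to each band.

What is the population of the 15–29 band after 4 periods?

Call the bands 1 to 6, youngest first.
Period 1.
Births: 105000 × 0.138 = 14490  |  57500 × 0.224 = 12880 — total 27370
Band 2: 98000 × 0.974 = 95452
Band 3: 105000 × 0.974 = 102270
Band 4: 57500 × 0.962 = 55315
Band 5: 71000 × 0.972 = 69012
Band 6: 19000 × 0.962 + 19000 × 0.276 = 18278 + 5244 = 23522
Net migration: Band 6 − 200 → 23322
→ [27370, 95452, 102270, 55315, 69012, 23322]
Period 2.
Births: 95452 × 0.138 = 13172  |  102270 × 0.224 = 22908 — total 36080
Band 2: 27370 × 0.974 = 26658
Band 3: 95452 × 0.974 = 92970
Band 4: 102270 × 0.962 = 98384
Band 5: 55315 × 0.972 = 53766
Band 6: 69012 × 0.962 + 23322 × 0.276 = 66390 + 6437 = 72827
Net migration: Band 6 − 200 → 72627
→ [36080, 26658, 92970, 98384, 53766, 72627]
Period 3.
Births: 26658 × 0.138 = 3679  |  92970 × 0.224 = 20825 — total 24504
Band 2: 36080 × 0.974 = 35142
Band 3: 26658 × 0.974 = 25965
Band 4: 92970 × 0.962 = 89437
Band 5: 98384 × 0.972 = 95629
Band 6: 53766 × 0.962 + 72627 × 0.276 = 51723 + 20045 = 71768
Net migration: Band 6 − 200 → 71568
→ [24504, 35142, 25965, 89437, 95629, 71568]
Period 4.
Births: 35142 × 0.138 = 4850  |  25965 × 0.224 = 5816 — total 10666
Band 2: 24504 × 0.974 = 23867
Band 3: 35142 × 0.974 = 34228
Band 4: 25965 × 0.962 = 24978
Band 5: 89437 × 0.972 = 86933
Band 6: 95629 × 0.962 + 71568 × 0.276 = 91995 + 19753 = 111748
Net migration: Band 6 − 200 → 111548
→ [10666, 23867, 34228, 24978, 86933, 111548]

23867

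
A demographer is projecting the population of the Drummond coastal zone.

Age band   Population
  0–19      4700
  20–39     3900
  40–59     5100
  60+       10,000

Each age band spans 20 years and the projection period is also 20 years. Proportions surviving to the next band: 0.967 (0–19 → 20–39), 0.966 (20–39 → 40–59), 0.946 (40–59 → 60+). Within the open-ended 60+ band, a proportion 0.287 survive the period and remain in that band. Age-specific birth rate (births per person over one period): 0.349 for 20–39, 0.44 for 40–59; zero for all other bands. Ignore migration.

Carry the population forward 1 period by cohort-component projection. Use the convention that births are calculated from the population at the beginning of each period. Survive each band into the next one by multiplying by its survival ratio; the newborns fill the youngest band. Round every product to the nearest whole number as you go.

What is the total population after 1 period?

19612

Numbering the groups 1..4 from youngest to oldest:
Period 1:
Births: 3900 × 0.349 = 1361  |  5100 × 0.44 = 2244 → 3605
Group 2: 4700 × 0.967 = 4545
Group 3: 3900 × 0.966 = 3767
Group 4: 5100 × 0.946 + 10000 × 0.287 = 4825 + 2870 = 7695
End of period: [3605, 4545, 3767, 7695]
Total after period 1: 3605 + 4545 + 3767 + 7695 = 19612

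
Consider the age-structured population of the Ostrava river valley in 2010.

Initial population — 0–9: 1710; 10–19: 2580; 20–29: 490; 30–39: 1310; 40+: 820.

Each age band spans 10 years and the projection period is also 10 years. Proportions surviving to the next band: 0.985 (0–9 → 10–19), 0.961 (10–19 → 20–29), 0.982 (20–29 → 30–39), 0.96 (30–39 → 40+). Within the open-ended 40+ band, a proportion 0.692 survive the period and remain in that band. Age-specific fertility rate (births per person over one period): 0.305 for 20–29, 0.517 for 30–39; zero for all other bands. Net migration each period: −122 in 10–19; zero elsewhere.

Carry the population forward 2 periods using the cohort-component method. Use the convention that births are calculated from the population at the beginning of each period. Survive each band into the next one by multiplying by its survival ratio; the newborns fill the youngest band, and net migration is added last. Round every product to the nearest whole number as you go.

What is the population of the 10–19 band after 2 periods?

692

Period 1.
Births: 490 × 0.305 = 149  |  1310 × 0.517 = 677 → total 826
10–19: 1710 × 0.985 = 1684
20–29: 2580 × 0.961 = 2479
30–39: 490 × 0.982 = 481
40+: 1310 × 0.96 + 820 × 0.692 = 1258 + 567 = 1825
Net migration: 10–19 − 122 → 1562
Giving 826 / 1562 / 2479 / 481 / 1825.
Period 2.
Births: 2479 × 0.305 = 756  |  481 × 0.517 = 249 → total 1005
10–19: 826 × 0.985 = 814
20–29: 1562 × 0.961 = 1501
30–39: 2479 × 0.982 = 2434
40+: 481 × 0.96 + 1825 × 0.692 = 462 + 1263 = 1725
Net migration: 10–19 − 122 → 692
Giving 1005 / 692 / 1501 / 2434 / 1725.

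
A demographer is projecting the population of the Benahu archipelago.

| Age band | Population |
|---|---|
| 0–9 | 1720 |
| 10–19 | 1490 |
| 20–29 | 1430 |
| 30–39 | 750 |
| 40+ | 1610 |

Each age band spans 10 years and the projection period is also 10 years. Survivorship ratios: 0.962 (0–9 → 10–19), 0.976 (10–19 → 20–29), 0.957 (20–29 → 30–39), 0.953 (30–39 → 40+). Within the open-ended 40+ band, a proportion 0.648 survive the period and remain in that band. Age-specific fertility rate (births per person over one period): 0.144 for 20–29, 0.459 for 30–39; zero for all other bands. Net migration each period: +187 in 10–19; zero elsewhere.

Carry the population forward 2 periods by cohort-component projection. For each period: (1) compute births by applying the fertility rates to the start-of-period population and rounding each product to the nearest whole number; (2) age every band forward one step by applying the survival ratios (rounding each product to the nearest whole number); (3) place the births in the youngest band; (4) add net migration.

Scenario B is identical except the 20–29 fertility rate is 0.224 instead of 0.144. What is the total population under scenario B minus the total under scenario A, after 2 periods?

227

Call the groups 1 to 5, youngest first.
Period 1:
Births: 1430 * 0.144 = 206  |  750 * 0.459 = 344 — total 550
Group 2: 1720 * 0.962 = 1655
Group 3: 1490 * 0.976 = 1454
Group 4: 1430 * 0.957 = 1369
Group 5: 750 * 0.953 + 1610 * 0.648 = 715 + 1043 = 1758
Net migration: Group 2 + 187 → 1842
Population now: 0–9=550, 10–19=1842, 20–29=1454, 30–39=1369, 40+=1758
Period 2:
Births: 1454 * 0.144 = 209  |  1369 * 0.459 = 628 — total 837
Group 2: 550 * 0.962 = 529
Group 3: 1842 * 0.976 = 1798
Group 4: 1454 * 0.957 = 1391
Group 5: 1369 * 0.953 + 1758 * 0.648 = 1305 + 1139 = 2444
Net migration: Group 2 + 187 → 716
Population now: 0–9=837, 10–19=716, 20–29=1798, 30–39=1391, 40+=2444
Scenario A total after 2 periods: 7186
Scenario B projection —
Period 1:
Births: 1430 * 0.224 = 320  |  750 * 0.459 = 344 — total 664
Group 2: 1720 * 0.962 = 1655
Group 3: 1490 * 0.976 = 1454
Group 4: 1430 * 0.957 = 1369
Group 5: 750 * 0.953 + 1610 * 0.648 = 715 + 1043 = 1758
Net migration: Group 2 + 187 → 1842
Population now: 0–9=664, 10–19=1842, 20–29=1454, 30–39=1369, 40+=1758
Period 2:
Births: 1454 * 0.224 = 326  |  1369 * 0.459 = 628 — total 954
Group 2: 664 * 0.962 = 639
Group 3: 1842 * 0.976 = 1798
Group 4: 1454 * 0.957 = 1391
Group 5: 1369 * 0.953 + 1758 * 0.648 = 1305 + 1139 = 2444
Net migration: Group 2 + 187 → 826
Population now: 0–9=954, 10–19=826, 20–29=1798, 30–39=1391, 40+=2444
Scenario B total after 2 periods: 7413
Difference B − A = 7413 − 7186 = 227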